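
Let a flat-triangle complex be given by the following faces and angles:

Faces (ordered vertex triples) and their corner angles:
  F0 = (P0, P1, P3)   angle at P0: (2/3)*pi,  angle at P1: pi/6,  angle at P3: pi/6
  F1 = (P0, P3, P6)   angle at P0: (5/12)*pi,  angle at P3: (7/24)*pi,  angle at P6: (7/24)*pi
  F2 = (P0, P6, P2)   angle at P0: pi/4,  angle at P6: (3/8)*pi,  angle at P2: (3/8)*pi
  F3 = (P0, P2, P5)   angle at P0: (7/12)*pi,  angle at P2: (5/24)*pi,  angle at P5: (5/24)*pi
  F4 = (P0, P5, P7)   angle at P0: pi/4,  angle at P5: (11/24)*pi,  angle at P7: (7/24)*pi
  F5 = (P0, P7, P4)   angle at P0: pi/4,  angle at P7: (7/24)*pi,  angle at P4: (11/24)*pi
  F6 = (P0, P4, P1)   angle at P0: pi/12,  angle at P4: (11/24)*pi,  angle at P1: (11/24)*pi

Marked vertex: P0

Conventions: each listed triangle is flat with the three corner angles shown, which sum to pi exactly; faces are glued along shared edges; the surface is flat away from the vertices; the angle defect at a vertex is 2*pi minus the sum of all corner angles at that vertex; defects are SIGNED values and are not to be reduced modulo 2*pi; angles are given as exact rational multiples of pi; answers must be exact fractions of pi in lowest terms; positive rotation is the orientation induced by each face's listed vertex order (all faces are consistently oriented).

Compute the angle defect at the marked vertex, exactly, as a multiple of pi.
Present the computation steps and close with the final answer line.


Sum of corner angles at P0: (5/2)*pi
defect = 2*pi - (5/2)*pi

Answer: defect(P0) = -pi/2


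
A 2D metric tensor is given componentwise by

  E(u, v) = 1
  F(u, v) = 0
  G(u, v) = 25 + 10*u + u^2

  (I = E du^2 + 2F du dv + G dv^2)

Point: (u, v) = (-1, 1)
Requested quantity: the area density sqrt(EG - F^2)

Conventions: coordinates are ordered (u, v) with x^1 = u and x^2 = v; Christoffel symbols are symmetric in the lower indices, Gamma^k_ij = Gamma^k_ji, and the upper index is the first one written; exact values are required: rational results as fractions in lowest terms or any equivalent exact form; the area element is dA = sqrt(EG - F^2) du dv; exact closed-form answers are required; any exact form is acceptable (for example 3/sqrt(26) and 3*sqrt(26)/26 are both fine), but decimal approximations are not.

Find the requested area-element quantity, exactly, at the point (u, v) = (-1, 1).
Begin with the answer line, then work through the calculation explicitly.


Answer: sqrt(EG - F^2) = 4

E = 1, F = 0, G = 16; EG - F^2 = 16


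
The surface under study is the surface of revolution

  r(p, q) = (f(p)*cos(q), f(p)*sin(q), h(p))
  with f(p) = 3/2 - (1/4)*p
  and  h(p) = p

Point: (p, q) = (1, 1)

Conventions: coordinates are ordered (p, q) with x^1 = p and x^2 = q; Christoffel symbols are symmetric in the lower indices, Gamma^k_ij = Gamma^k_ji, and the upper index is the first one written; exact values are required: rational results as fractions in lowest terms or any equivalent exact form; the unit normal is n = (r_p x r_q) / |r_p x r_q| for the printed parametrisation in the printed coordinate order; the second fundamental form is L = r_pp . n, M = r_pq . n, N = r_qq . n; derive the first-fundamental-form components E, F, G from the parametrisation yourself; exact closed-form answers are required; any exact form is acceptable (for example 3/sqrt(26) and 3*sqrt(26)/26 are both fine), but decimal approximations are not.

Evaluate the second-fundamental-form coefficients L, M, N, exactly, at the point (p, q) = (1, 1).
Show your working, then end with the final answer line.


f = 5/4, f' = -1/4, f'' = 0, h' = 1, h'' = 0
E = 17/16, F = 0, G = 25/16; answer radicand W^2 = 17/16
unnormalised second-form numerators: l = 0, m = 0, n = 5/4; L = l/sqrt(17/16), and similarly M = m/sqrt(W^2), N = n/sqrt(W^2)

Answer: L = 0, M = 0, N = 5*sqrt(17)/17


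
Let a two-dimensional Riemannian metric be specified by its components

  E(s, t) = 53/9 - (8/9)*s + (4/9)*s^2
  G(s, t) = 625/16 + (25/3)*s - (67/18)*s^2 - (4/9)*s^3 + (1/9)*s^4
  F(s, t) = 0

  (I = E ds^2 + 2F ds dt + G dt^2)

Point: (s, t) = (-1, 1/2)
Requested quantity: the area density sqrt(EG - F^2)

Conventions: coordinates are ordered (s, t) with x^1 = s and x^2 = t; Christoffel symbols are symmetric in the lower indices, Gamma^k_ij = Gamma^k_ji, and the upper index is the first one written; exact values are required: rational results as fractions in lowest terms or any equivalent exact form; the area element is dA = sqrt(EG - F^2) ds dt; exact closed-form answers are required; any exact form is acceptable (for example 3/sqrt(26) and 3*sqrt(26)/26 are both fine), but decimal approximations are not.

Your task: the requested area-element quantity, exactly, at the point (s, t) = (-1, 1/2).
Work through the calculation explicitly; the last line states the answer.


E = 65/9, F = 0, G = 441/16; EG - F^2 = 3185/16

Answer: sqrt(EG - F^2) = 7*sqrt(65)/4


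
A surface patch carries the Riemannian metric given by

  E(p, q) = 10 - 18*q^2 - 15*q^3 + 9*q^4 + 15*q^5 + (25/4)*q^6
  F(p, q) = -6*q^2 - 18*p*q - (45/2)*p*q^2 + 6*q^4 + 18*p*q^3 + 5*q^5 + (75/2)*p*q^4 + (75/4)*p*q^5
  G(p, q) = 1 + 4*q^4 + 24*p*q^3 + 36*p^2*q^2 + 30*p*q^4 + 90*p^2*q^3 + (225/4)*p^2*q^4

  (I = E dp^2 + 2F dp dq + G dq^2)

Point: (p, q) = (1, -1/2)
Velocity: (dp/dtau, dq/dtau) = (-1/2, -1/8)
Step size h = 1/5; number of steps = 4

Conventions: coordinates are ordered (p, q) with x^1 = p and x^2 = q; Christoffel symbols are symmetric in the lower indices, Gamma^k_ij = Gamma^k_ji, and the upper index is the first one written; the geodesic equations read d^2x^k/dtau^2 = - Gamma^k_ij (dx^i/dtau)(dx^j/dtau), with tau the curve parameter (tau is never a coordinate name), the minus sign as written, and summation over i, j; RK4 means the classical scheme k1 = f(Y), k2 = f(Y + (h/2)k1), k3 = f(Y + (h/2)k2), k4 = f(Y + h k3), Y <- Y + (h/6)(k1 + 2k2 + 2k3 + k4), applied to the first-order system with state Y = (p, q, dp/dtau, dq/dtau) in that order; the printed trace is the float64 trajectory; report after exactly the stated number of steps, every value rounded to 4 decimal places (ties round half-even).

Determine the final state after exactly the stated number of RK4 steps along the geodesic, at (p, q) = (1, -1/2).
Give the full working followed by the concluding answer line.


f(Y) = (dp/dtau, dq/dtau, -Gamma^p_ij Y'^i Y'^j, -Gamma^q_ij Y'^i Y'^j) with the Gammas evaluated at the stage position; h = 0.200000; intermediate values shown to 6 dp
step 0: p = 1.0000, q = -0.5000, dp/dtau = -0.5000, dq/dtau = -0.1250
step 1:
  k1: at (p, q) = (1.000000, -0.500000), (dp/dtau, dq/dtau) = (-0.500000, -0.125000); Gamma_ppp = 0.000000, Gamma_ppq = 0.362297, Gamma_pqq = 1.127148, Gamma_qpp = 0.000000, Gamma_qpq = 0.088365, Gamma_qqq = 0.274914; k1 = (-0.500000, -0.125000, -0.062899, -0.015341)
  k2: at (p, q) = (0.950000, -0.512500), (dp/dtau, dq/dtau) = (-0.506290, -0.126534); Gamma_ppp = 0.000000, Gamma_ppq = 0.362453, Gamma_pqq = 1.198183, Gamma_qpp = 0.000000, Gamma_qpq = 0.074595, Gamma_qqq = 0.246595; k2 = (-0.506290, -0.126534, -0.065624, -0.013506)
  k3: at (p, q) = (0.949371, -0.512653), (dp/dtau, dq/dtau) = (-0.506562, -0.126351); Gamma_ppp = 0.000000, Gamma_ppq = 0.362446, Gamma_pqq = 1.199010, Gamma_qpp = 0.000000, Gamma_qpq = 0.074420, Gamma_qqq = 0.246190; k3 = (-0.506562, -0.126351, -0.065538, -0.013457)
  k4: at (p, q) = (0.898688, -0.525270), (dp/dtau, dq/dtau) = (-0.513108, -0.127691); Gamma_ppp = 0.000000, Gamma_ppq = 0.360888, Gamma_pqq = 1.263672, Gamma_qpp = 0.000000, Gamma_qpq = 0.059921, Gamma_qqq = 0.209817; k4 = (-0.513108, -0.127691, -0.067895, -0.011273)
  Y <- Y + (h/6)(k1 + 2k2 + 2k3 + k4): p = 0.8987, q = -0.5253, dp/dtau = -0.5131, dq/dtau = -0.1277
step 2:
  k1: at (p, q) = (0.898706, -0.525282), (dp/dtau, dq/dtau) = (-0.513104, -0.127685); Gamma_ppp = 0.000000, Gamma_ppq = 0.360883, Gamma_pqq = 1.263761, Gamma_qpp = 0.000000, Gamma_qpq = 0.059917, Gamma_qqq = 0.209820; k1 = (-0.513104, -0.127685, -0.067890, -0.011272)
  k2: at (p, q) = (0.847396, -0.538050), (dp/dtau, dq/dtau) = (-0.519893, -0.128812); Gamma_ppp = 0.000000, Gamma_ppq = 0.357431, Gamma_pqq = 1.321078, Gamma_qpp = 0.000000, Gamma_qpq = 0.044912, Gamma_qqq = 0.165995; k2 = (-0.519893, -0.128812, -0.069793, -0.008770)
  k3: at (p, q) = (0.846717, -0.538163), (dp/dtau, dq/dtau) = (-0.520083, -0.128562); Gamma_ppp = 0.000000, Gamma_ppq = 0.357399, Gamma_pqq = 1.321413, Gamma_qpp = 0.000000, Gamma_qpq = 0.044746, Gamma_qqq = 0.165438; k3 = (-0.520083, -0.128562, -0.069634, -0.008718)
  k4: at (p, q) = (0.794690, -0.550994), (dp/dtau, dq/dtau) = (-0.527031, -0.129428); Gamma_ppp = 0.000000, Gamma_ppq = 0.351928, Gamma_pqq = 1.369358, Gamma_qpp = 0.000000, Gamma_qpq = 0.029552, Gamma_qqq = 0.114987; k4 = (-0.527031, -0.129428, -0.070951, -0.005958)
  Y <- Y + (h/6)(k1 + 2k2 + 2k3 + k4): p = 0.7947, q = -0.5510, dp/dtau = -0.5270, dq/dtau = -0.1294
step 3:
  k1: at (p, q) = (0.794703, -0.551011), (dp/dtau, dq/dtau) = (-0.527027, -0.129425); Gamma_ppp = 0.000000, Gamma_ppq = 0.351918, Gamma_pqq = 1.369469, Gamma_qpp = 0.000000, Gamma_qpq = 0.029544, Gamma_qqq = 0.114969; k1 = (-0.527027, -0.129425, -0.070949, -0.005956)
  k2: at (p, q) = (0.742001, -0.563953), (dp/dtau, dq/dtau) = (-0.534122, -0.130020); Gamma_ppp = 0.000000, Gamma_ppq = 0.344323, Gamma_pqq = 1.407307, Gamma_qpp = 0.000000, Gamma_qpq = 0.014457, Gamma_qqq = 0.059087; k2 = (-0.534122, -0.130020, -0.071615, -0.003007)
  k3: at (p, q) = (0.741291, -0.564013), (dp/dtau, dq/dtau) = (-0.534189, -0.129725); Gamma_ppp = 0.000000, Gamma_ppq = 0.344288, Gamma_pqq = 1.407079, Gamma_qpp = 0.000000, Gamma_qpq = 0.014324, Gamma_qqq = 0.058542; k3 = (-0.534189, -0.129725, -0.071396, -0.002970)
  k4: at (p, q) = (0.687866, -0.576956), (dp/dtau, dq/dtau) = (-0.541306, -0.130019); Gamma_ppp = 0.000000, Gamma_ppq = 0.334600, Gamma_pqq = 1.433062, Gamma_qpp = 0.000000, Gamma_qpq = -0.000251, Gamma_qqq = -0.001076; k4 = (-0.541306, -0.130019, -0.071324, 0.000054)
  Y <- Y + (h/6)(k1 + 2k2 + 2k3 + k4): p = 0.6879, q = -0.5770, dp/dtau = -0.5413, dq/dtau = -0.1300
step 4:
  k1: at (p, q) = (0.687872, -0.576975), (dp/dtau, dq/dtau) = (-0.541304, -0.130020); Gamma_ppp = 0.000000, Gamma_ppq = 0.334584, Gamma_pqq = 1.433171, Gamma_qpp = 0.000000, Gamma_qpq = -0.000261, Gamma_qqq = -0.001119; k1 = (-0.541304, -0.130020, -0.071324, 0.000056)
  k2: at (p, q) = (0.633741, -0.589977), (dp/dtau, dq/dtau) = (-0.548436, -0.130014); Gamma_ppp = 0.000000, Gamma_ppq = 0.322811, Gamma_pqq = 1.447071, Gamma_qpp = 0.000000, Gamma_qpq = -0.014015, Gamma_qqq = -0.062826; k2 = (-0.548436, -0.130014, -0.070497, 0.003061)
  k3: at (p, q) = (0.633028, -0.589977), (dp/dtau, dq/dtau) = (-0.548353, -0.129714); Gamma_ppp = 0.000000, Gamma_ppq = 0.322805, Gamma_pqq = 1.446334, Gamma_qpp = 0.000000, Gamma_qpq = -0.014101, Gamma_qqq = -0.063181; k3 = (-0.548353, -0.129714, -0.070257, 0.003069)
  k4: at (p, q) = (0.578201, -0.602918), (dp/dtau, dq/dtau) = (-0.555355, -0.129406); Gamma_ppp = 0.000000, Gamma_ppq = 0.309163, Gamma_pqq = 1.447176, Gamma_qpp = 0.000000, Gamma_qpq = -0.026639, Gamma_qqq = -0.124694; k4 = (-0.555355, -0.129406, -0.068671, 0.005917)
  Y <- Y + (h/6)(k1 + 2k2 + 2k3 + k4): p = 0.5782, q = -0.6029, dp/dtau = -0.5554, dq/dtau = -0.1294

Answer: p = 0.5782, q = -0.6029, dp/dtau = -0.5554, dq/dtau = -0.1294


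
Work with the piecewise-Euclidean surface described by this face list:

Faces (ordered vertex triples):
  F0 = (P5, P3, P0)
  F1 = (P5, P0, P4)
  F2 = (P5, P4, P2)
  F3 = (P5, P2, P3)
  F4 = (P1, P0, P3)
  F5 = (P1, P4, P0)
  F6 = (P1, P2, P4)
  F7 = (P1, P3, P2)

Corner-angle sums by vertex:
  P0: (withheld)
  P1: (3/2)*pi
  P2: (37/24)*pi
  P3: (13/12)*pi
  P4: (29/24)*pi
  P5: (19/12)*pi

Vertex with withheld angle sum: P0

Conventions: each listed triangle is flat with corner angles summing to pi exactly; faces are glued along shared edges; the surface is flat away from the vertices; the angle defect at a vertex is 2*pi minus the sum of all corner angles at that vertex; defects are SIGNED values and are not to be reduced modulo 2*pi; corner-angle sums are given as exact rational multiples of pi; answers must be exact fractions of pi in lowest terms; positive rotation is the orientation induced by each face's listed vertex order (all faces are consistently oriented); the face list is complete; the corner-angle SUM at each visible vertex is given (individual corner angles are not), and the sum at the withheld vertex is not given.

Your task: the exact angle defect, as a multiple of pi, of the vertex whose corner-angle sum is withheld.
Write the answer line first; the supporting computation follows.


Answer: defect(P0) = (11/12)*pi

V = 6, E = 12, F = 8; chi = V - E + F = 2
Gauss-Bonnet: total defect = 2*pi*chi = 4*pi; visible defects sum to (37/12)*pi


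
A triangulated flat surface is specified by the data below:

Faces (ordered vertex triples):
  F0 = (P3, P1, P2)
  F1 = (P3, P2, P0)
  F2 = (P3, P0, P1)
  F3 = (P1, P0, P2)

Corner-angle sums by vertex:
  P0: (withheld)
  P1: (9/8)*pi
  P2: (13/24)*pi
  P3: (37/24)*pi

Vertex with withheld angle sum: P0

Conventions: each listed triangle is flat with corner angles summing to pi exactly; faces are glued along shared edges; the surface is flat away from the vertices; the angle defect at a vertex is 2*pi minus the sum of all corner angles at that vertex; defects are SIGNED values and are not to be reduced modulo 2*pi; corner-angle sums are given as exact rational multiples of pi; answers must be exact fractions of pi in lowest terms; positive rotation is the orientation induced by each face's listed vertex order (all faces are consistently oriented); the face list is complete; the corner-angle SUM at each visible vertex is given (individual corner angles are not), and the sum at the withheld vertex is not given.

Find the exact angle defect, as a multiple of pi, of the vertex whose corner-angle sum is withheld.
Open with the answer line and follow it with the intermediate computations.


Answer: defect(P0) = (29/24)*pi

V = 4, E = 6, F = 4; chi = V - E + F = 2
Gauss-Bonnet: total defect = 2*pi*chi = 4*pi; visible defects sum to (67/24)*pi


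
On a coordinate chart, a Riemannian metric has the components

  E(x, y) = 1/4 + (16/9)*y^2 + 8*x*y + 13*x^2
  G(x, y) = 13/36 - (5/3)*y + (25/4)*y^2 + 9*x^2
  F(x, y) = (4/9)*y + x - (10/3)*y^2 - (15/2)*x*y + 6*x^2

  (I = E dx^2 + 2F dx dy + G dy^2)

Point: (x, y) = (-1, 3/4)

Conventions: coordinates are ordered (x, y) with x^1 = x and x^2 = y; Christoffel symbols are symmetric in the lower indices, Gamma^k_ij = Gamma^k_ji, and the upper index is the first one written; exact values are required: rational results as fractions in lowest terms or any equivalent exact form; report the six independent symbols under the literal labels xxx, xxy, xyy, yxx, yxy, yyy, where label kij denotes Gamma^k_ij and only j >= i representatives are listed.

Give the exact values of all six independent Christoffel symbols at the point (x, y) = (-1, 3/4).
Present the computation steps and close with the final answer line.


E = 33/4, F = 109/12, G = 6697/576 at the point
E_x = -20, E_y = -16/3, F_x = -133/8, F_y = 53/18, G_x = -18, G_y = 185/24
EG - F^2 = 30905/2304;  g^inv = (2304/30905) * [[6697/576, -109/12], [-109/12, 33/4]]
first-kind symbols [ij,l] = (1/2)(d_i g_jl + d_j g_il - d_l g_ij): [xx,x] = E_x/2 = -10, [xx,y] = F_x - E_y/2 = -335/24, [xy,x] = E_y/2 = -8/3, [xy,y] = G_x/2 = -9, [yy,x] = F_y - G_x/2 = 215/18, [yy,y] = G_y/2 = 185/48
Gamma^x_ij = (G*[ij,x] - F*[ij,y])/(EG - F^2), Gamma^y_ij = (E*[ij,y] - F*[ij,x])/(EG - F^2)

Answer: Gamma_xxx = 4848/6181, Gamma_xxy = 350752/92715, Gamma_xyy = 430754/55629, Gamma_yxx = -11208/6181, Gamma_yxy = -115264/30905, Gamma_yyy = -106028/18543


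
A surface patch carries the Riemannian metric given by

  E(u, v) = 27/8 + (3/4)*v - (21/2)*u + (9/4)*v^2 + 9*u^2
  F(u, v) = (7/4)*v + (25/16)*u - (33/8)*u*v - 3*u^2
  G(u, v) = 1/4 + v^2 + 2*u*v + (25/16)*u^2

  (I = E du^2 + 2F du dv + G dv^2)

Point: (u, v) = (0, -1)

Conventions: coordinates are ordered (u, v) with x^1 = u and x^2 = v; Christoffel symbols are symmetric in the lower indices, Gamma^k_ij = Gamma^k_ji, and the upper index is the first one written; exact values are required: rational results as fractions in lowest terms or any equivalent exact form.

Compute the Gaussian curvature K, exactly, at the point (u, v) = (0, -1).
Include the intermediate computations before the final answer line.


E = 39/8, F = -7/4, G = 5/4, EG - F^2 = 97/32 at the point
E_u = -21/2, E_v = -15/4, F_u = 91/16, F_v = 7/4, G_u = -2, G_v = -2
E_vv = 9/2, F_uv = -33/8, G_uu = 25/8
Evaluate Brioschi's two determinant matrices M1, M2 and divide by (EG - F^2)^2.
M1 = [[-E_vv/2 + F_uv - G_uu/2, E_u/2, F_u - E_v/2], [F_v - G_u/2, E, F], [G_v/2, F, G]] = [[-127/16, -21/4, 121/16], [11/4, 39/8, -7/4], [-1, -7/4, 5/4]]; det M1 = -7541/512
M2 = [[0, E_v/2, G_u/2], [E_v/2, E, F], [G_u/2, F, G]] = [[0, -15/8, -1], [-15/8, 39/8, -7/4], [-1, -7/4, 5/4]]; det M2 = -4053/256
det M1 - det M2 = 565/512; K = 565/512 / (97/32)^2 = 1130/9409

Answer: K = 1130/9409


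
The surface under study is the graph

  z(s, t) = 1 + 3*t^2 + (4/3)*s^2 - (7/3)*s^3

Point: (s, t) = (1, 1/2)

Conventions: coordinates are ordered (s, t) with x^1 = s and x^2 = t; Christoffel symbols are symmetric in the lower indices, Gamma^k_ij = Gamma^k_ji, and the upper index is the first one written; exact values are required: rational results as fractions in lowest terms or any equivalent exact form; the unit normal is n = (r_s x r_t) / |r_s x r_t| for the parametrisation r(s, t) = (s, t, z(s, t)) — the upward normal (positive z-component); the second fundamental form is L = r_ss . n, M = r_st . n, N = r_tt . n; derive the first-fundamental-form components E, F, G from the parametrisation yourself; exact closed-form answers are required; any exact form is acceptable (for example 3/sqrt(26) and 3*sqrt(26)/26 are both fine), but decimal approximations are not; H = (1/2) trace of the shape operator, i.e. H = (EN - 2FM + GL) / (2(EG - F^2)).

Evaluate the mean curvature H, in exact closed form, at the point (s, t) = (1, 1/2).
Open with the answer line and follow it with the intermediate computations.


Answer: H = 72*sqrt(259)/67081

z_s = -13/3, z_t = 3, z_ss = -34/3, z_st = 0, z_tt = 6
E = 178/9, F = -13, G = 10; answer radicand W^2 = 259/9
unnormalised second-form numerators: l = -34/3, m = 0, n = 6; L = l/sqrt(259/9), and similarly M = m/sqrt(W^2), N = n/sqrt(W^2)
H = (E*n - 2*F*m + G*l) / (2*(EG - F^2)*sqrt(W^2)); E*n - 2*F*m + G*l = 16/3, EG - F^2 = 259/9, so H = (24/259)/sqrt(259/9)


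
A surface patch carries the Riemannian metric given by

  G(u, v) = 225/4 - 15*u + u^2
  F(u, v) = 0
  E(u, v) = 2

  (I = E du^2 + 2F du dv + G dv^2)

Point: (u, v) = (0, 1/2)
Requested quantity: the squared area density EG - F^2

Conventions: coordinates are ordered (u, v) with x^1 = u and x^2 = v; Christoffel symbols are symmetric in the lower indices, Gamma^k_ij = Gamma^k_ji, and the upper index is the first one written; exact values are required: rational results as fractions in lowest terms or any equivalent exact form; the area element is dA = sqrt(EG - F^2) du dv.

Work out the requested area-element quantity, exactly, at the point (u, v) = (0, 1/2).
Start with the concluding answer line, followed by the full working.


Answer: EG - F^2 = 225/2

E = 2, F = 0, G = 225/4; EG - F^2 = 225/2


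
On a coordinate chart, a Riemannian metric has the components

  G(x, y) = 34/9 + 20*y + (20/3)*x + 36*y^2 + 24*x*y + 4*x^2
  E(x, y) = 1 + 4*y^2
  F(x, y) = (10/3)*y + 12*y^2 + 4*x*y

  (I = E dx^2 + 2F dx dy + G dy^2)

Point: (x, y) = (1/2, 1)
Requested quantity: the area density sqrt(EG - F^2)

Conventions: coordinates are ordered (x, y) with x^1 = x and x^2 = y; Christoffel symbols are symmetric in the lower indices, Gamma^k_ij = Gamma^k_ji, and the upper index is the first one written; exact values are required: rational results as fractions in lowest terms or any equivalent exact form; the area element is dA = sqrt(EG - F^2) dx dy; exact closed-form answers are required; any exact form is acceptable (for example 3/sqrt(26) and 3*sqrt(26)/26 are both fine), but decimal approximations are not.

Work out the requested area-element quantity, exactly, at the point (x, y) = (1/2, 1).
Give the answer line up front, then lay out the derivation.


Answer: sqrt(EG - F^2) = sqrt(721)/3

E = 5, F = 52/3, G = 685/9; EG - F^2 = 721/9


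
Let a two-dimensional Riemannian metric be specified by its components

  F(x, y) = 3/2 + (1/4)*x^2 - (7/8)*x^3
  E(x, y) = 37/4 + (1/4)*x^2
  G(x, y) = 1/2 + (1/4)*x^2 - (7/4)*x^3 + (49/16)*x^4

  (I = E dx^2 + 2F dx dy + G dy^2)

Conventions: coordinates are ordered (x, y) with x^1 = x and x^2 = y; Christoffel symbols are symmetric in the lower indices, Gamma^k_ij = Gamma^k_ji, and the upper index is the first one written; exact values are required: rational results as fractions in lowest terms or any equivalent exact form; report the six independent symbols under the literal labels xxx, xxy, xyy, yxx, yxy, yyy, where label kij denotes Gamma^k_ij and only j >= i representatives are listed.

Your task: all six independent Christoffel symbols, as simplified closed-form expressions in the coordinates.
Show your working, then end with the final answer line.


E = 37/4 + (1/4)*x^2; F = 3/2 + (1/4)*x^2 - (7/8)*x^3; G = 1/2 + (1/4)*x^2 - (7/4)*x^3 + (49/16)*x^4
Gamma^k_ij = (1/2) g^{kl} (d_i g_jl + d_j g_il - d_l g_ij), with g^inv = (1/(EG-F^2)) [[G, -F], [-F, E]]
first partials: E_x = (1/2)*x, E_y = 0, F_x = (1/2)*x - (21/8)*x^2, F_y = 0, G_x = (1/2)*x - (21/4)*x^2 + (49/4)*x^3, G_y = 0
D = EG - F^2 = 19/8 + (27/16)*x^2 - (217/16)*x^3 + (1813/64)*x^4
expanded: Gamma^x_xx = (G E_x - 2F F_x + F E_y)/(2D), Gamma^x_xy = (G E_y - F G_x)/(2D), Gamma^x_yy = (2G F_y - G G_x - F G_y)/(2D), Gamma^y_xx = (2E F_x - E E_y - F E_x)/(2D), Gamma^y_xy = (E G_x - F E_y)/(2D), Gamma^y_yy = (E G_y - 2F F_y + F G_x)/(2D); substitute and cancel common factors

Answer: Gamma_xxx = (-98*x^5 + 42*x^4 - 4*x^3 + 252*x^2 - 40*x)/(1813*x^4 - 868*x^3 + 108*x^2 + 152), Gamma_xxy = (343*x^6 - 245*x^5 + 56*x^4 - 592*x^3 + 252*x^2 - 24*x)/(1813*x^4 - 868*x^3 + 108*x^2 + 152), Gamma_xyy = (-2401*x^7 + 2401*x^6 - 882*x^5 + 140*x^4 - 400*x^3 + 168*x^2 - 16*x)/(3626*x^4 - 1736*x^3 + 216*x^2 + 304), Gamma_yxx = (-28*x^4 + 4*x^3 - 1554*x^2 + 272*x)/(1813*x^4 - 868*x^3 + 108*x^2 + 152), Gamma_yxy = (98*x^5 - 42*x^4 + 3630*x^3 - 1554*x^2 + 148*x)/(1813*x^4 - 868*x^3 + 108*x^2 + 152), Gamma_yyy = (-343*x^6 + 245*x^5 - 56*x^4 + 592*x^3 - 252*x^2 + 24*x)/(1813*x^4 - 868*x^3 + 108*x^2 + 152)


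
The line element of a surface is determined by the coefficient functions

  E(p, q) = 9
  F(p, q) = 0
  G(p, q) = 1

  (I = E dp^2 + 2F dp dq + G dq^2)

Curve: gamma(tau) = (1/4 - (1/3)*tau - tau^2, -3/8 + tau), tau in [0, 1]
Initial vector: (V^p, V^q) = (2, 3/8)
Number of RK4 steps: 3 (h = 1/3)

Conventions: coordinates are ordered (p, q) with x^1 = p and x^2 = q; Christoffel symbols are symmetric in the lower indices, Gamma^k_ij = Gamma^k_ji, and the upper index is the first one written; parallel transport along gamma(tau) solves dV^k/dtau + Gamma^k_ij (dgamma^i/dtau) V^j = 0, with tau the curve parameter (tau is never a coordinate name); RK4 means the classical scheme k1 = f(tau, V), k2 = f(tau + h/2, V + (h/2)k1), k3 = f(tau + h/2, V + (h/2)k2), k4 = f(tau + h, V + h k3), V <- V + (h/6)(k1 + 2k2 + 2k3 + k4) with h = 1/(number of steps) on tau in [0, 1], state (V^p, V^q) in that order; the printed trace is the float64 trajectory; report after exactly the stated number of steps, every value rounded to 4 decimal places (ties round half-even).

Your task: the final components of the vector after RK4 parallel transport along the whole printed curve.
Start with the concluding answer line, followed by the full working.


Answer: V^p = 2.0000, V^q = 0.3750

gamma'(tau) = (-1/3 - 2*tau, 1); f(tau, V)^k = -Gamma^k_ij(gamma(tau)) gamma'^i(tau) V^j; h = 1/3; intermediate values shown to 6 dp
curve data and Christoffel symbols at the stage parameters:
  tau = 0.000000: gamma = (0.250000, -0.375000), gamma' = (-0.333333, 1.000000); Gamma_ppp = 0.000000, Gamma_ppq = 0.000000, Gamma_pqq = 0.000000, Gamma_qpp = 0.000000, Gamma_qpq = 0.000000, Gamma_qqq = 0.000000
  tau = 0.166667: gamma = (0.166667, -0.208333), gamma' = (-0.666667, 1.000000); Gamma_ppp = 0.000000, Gamma_ppq = 0.000000, Gamma_pqq = 0.000000, Gamma_qpp = 0.000000, Gamma_qpq = 0.000000, Gamma_qqq = 0.000000
  tau = 0.333333: gamma = (0.027778, -0.041667), gamma' = (-1.000000, 1.000000); Gamma_ppp = 0.000000, Gamma_ppq = 0.000000, Gamma_pqq = 0.000000, Gamma_qpp = 0.000000, Gamma_qpq = 0.000000, Gamma_qqq = 0.000000
  tau = 0.500000: gamma = (-0.166667, 0.125000), gamma' = (-1.333333, 1.000000); Gamma_ppp = 0.000000, Gamma_ppq = 0.000000, Gamma_pqq = 0.000000, Gamma_qpp = 0.000000, Gamma_qpq = 0.000000, Gamma_qqq = 0.000000
  tau = 0.666667: gamma = (-0.416667, 0.291667), gamma' = (-1.666667, 1.000000); Gamma_ppp = 0.000000, Gamma_ppq = 0.000000, Gamma_pqq = 0.000000, Gamma_qpp = 0.000000, Gamma_qpq = 0.000000, Gamma_qqq = 0.000000
  tau = 0.833333: gamma = (-0.722222, 0.458333), gamma' = (-2.000000, 1.000000); Gamma_ppp = 0.000000, Gamma_ppq = 0.000000, Gamma_pqq = 0.000000, Gamma_qpp = 0.000000, Gamma_qpq = 0.000000, Gamma_qqq = 0.000000
  tau = 1.000000: gamma = (-1.083333, 0.625000), gamma' = (-2.333333, 1.000000); Gamma_ppp = 0.000000, Gamma_ppq = 0.000000, Gamma_pqq = 0.000000, Gamma_qpp = 0.000000, Gamma_qpq = 0.000000, Gamma_qqq = 0.000000
step 0: V^p = 2.0000, V^q = 0.3750
step 1: k1 = (0.000000, 0.000000), k2 = (0.000000, 0.000000), k3 = (0.000000, 0.000000), k4 = (0.000000, 0.000000); V <- V + (h/6)(k1 + 2k2 + 2k3 + k4): V^p = 2.0000, V^q = 0.3750
step 2: k1 = (0.000000, 0.000000), k2 = (0.000000, 0.000000), k3 = (0.000000, 0.000000), k4 = (0.000000, 0.000000); V <- V + (h/6)(k1 + 2k2 + 2k3 + k4): V^p = 2.0000, V^q = 0.3750
step 3: k1 = (0.000000, 0.000000), k2 = (0.000000, 0.000000), k3 = (0.000000, 0.000000), k4 = (0.000000, 0.000000); V <- V + (h/6)(k1 + 2k2 + 2k3 + k4): V^p = 2.0000, V^q = 0.3750


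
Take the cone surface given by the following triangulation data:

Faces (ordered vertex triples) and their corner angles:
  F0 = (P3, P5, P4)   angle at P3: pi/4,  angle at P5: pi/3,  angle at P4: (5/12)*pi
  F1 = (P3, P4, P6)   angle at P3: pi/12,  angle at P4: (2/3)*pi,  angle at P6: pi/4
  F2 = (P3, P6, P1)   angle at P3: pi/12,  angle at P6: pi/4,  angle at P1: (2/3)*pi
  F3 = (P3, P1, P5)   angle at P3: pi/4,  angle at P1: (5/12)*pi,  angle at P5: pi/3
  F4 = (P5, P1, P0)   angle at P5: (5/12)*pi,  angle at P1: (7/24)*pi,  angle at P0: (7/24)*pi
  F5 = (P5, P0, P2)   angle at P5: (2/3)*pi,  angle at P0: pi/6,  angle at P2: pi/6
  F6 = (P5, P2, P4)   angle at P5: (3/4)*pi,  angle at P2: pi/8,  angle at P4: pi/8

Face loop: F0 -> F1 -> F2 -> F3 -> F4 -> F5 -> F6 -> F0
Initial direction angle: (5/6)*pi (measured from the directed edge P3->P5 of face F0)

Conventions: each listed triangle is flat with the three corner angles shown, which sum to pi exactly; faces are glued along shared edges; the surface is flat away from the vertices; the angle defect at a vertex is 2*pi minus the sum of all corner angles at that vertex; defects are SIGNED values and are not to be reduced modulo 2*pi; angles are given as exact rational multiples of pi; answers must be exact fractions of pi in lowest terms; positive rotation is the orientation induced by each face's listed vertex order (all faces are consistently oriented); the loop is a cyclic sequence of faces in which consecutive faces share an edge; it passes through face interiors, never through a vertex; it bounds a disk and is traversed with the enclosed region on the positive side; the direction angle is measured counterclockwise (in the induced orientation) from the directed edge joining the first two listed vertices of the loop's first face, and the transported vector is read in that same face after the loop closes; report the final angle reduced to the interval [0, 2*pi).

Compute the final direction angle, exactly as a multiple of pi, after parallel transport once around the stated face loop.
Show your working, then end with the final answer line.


enclosed vertex P3: corner angles sum to (2/3)*pi, defect = 2*pi - (2/3)*pi = (4/3)*pi
enclosed vertex P5: corner angles sum to (5/2)*pi, defect = 2*pi - (5/2)*pi = -pi/2
summing the enclosed defects onto the initial angle, mod 2*pi in the induced orientation:
final angle = (5/6)*pi + (5/6)*pi = (5/3)*pi (mod 2*pi)

Answer: final direction angle = (5/3)*pi


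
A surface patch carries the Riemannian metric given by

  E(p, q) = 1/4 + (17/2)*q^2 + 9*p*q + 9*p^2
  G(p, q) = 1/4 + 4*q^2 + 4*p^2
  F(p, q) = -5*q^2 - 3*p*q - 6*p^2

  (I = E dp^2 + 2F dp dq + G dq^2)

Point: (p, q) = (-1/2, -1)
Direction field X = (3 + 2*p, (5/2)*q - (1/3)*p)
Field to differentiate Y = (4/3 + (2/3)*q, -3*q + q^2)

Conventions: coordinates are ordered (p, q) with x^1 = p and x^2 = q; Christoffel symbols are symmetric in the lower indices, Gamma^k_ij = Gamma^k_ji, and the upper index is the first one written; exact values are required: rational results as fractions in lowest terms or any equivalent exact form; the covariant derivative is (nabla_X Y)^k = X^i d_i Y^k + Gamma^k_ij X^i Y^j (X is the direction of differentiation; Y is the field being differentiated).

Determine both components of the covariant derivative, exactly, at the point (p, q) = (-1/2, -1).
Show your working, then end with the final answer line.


E = 31/2, F = -8, G = 21/4 at the point
E_p = -18, E_q = -43/2, F_p = 9, F_q = 23/2, G_p = -4, G_q = -8
EG - F^2 = 139/8;  g^inv = (8/139) * [[21/4, 8], [8, 31/2]]
first-kind symbols [ij,l] = (1/2)(d_i g_jl + d_j g_il - d_l g_ij): [pp,p] = E_p/2 = -9, [pp,q] = F_p - E_q/2 = 79/4, [pq,p] = E_q/2 = -43/4, [pq,q] = G_p/2 = -2, [qq,p] = F_q - G_p/2 = 27/2, [qq,q] = G_q/2 = -4
Gamma^p_ij = (G*[ij,p] - F*[ij,q])/(EG - F^2), Gamma^q_ij = (E*[ij,q] - F*[ij,p])/(EG - F^2)
Gamma_ppp = 886/139, Gamma_ppq = -1159/278, Gamma_pqq = 311/139, Gamma_qpp = 1873/139, Gamma_qpq = -936/139, Gamma_qqq = 368/139
X = (2, -7/3), Y = (2/3, 4) at the point

Answer: (nabla_X Y)^p = -51049/1251, (nabla_X Y)^q = -16043/417


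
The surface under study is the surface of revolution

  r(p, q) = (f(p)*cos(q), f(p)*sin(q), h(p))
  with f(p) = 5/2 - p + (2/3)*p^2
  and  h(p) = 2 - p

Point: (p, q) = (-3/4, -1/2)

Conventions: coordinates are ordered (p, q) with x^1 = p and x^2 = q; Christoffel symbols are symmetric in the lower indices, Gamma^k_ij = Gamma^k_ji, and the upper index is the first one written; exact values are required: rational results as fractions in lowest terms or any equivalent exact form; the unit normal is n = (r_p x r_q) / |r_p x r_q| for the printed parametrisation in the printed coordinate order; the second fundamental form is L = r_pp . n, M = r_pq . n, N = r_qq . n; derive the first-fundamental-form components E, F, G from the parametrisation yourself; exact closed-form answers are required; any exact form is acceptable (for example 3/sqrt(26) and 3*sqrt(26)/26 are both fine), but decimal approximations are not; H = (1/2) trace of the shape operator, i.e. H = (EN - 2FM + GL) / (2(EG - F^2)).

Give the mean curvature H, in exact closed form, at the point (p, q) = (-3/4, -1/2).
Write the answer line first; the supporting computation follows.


Answer: H = -2*sqrt(5)/2175

f = 29/8, f' = -2, f'' = 4/3, h' = -1, h'' = 0
E = 5, F = 0, G = 841/64; answer radicand W^2 = 5
unnormalised second-form numerators: l = 4/3, m = 0, n = -29/8; L = l/sqrt(5), and similarly M = m/sqrt(W^2), N = n/sqrt(W^2)
H = (E*n - 2*F*m + G*l) / (2*(EG - F^2)*sqrt(W^2)); E*n - 2*F*m + G*l = -29/48, EG - F^2 = 4205/64, so H = (-2/435)/sqrt(5)


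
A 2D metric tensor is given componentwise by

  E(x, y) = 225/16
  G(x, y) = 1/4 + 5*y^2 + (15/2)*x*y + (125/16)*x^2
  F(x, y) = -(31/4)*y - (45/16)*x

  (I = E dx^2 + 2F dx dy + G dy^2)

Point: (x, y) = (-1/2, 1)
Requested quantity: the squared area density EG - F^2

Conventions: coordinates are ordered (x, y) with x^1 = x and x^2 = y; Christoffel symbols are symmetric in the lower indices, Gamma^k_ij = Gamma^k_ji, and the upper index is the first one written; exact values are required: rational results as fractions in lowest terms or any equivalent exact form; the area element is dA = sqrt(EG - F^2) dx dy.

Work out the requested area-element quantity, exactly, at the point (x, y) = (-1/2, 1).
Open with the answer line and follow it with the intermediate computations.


Answer: EG - F^2 = 2129/256

E = 225/16, F = -203/32, G = 221/64; EG - F^2 = 2129/256


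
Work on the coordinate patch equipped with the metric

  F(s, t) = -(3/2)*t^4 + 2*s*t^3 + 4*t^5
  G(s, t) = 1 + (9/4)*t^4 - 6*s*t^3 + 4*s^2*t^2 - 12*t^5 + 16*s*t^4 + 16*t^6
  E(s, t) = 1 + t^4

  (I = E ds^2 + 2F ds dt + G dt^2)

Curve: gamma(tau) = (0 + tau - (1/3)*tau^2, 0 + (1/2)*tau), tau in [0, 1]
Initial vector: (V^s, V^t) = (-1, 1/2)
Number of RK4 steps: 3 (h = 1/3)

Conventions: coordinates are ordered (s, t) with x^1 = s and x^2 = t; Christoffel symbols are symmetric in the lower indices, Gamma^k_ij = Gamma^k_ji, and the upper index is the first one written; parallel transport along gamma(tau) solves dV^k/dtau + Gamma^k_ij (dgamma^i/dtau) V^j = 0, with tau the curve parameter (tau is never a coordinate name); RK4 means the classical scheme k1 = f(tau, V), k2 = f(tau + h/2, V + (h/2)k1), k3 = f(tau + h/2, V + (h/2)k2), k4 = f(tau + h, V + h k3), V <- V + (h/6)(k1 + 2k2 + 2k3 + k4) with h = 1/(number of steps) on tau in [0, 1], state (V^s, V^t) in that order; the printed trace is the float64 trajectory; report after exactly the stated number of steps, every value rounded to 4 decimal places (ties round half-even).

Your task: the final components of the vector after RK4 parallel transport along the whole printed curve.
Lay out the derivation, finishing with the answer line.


gamma'(tau) = (1 - (2/3)*tau, 1/2); f(tau, V)^k = -Gamma^k_ij(gamma(tau)) gamma'^i(tau) V^j; h = 1/3; intermediate values shown to 6 dp
curve data and Christoffel symbols at the stage parameters:
  tau = 0.000000: gamma = (0.000000, 0.000000), gamma' = (1.000000, 0.500000); Gamma_sss = 0.000000, Gamma_sst = 0.000000, Gamma_stt = 0.000000, Gamma_tss = 0.000000, Gamma_tst = 0.000000, Gamma_ttt = 0.000000
  tau = 0.166667: gamma = (0.157407, 0.083333), gamma' = (0.888889, 0.500000); Gamma_sss = 0.000000, Gamma_sst = 0.001157, Gamma_stt = 0.001028, Gamma_tss = 0.000000, Gamma_tst = 0.003021, Gamma_ttt = 0.002685
  tau = 0.333333: gamma = (0.296296, 0.166667), gamma' = (0.777778, 0.500000); Gamma_sss = 0.000000, Gamma_sst = 0.009200, Gamma_stt = 0.011755, Gamma_tss = 0.000000, Gamma_tst = 0.025043, Gamma_ttt = 0.032000
  tau = 0.500000: gamma = (0.416667, 0.250000), gamma' = (0.666667, 0.500000); Gamma_sss = 0.000000, Gamma_sst = 0.030186, Gamma_stt = 0.050309, Gamma_tss = 0.000000, Gamma_tst = 0.085526, Gamma_ttt = 0.142543
  tau = 0.666667: gamma = (0.518519, 0.333333), gamma' = (0.555556, 0.500000); Gamma_sss = 0.000000, Gamma_sst = 0.066174, Gamma_stt = 0.136025, Gamma_tss = 0.000000, Gamma_tst = 0.194846, Gamma_ttt = 0.400517
  tau = 0.833333: gamma = (0.601852, 0.416667), gamma' = (0.444444, 0.500000); Gamma_sss = 0.000000, Gamma_sst = 0.110309, Gamma_stt = 0.269645, Gamma_tss = 0.000000, Gamma_tst = 0.337056, Gamma_ttt = 0.823915
  tau = 1.000000: gamma = (0.666667, 0.500000), gamma' = (0.333333, 0.500000); Gamma_sss = 0.000000, Gamma_sst = 0.147996, Gamma_stt = 0.419322, Gamma_tss = 0.000000, Gamma_tst = 0.468654, Gamma_ttt = 1.327852
step 0: V^s = -1.0000, V^t = 0.5000
step 1: k1 = (0.000000, 0.000000), k2 = (-0.000193, -0.000503), k3 = (-0.000193, -0.000503), k4 = (-0.001914, -0.005211); V <- V + (h/6)(k1 + 2k2 + 2k3 + k4): V^s = -1.0001, V^t = 0.4996
step 2: k1 = (-0.001911, -0.005201), k2 = (-0.007482, -0.021199), k3 = (-0.007347, -0.020817), k4 = (-0.018446, -0.054313); V <- V + (h/6)(k1 + 2k2 + 2k3 + k4): V^s = -1.0029, V^t = 0.4916
step 3: k1 = (-0.018326, -0.053961), k2 = (-0.033246, -0.101586), k3 = (-0.031650, -0.096708), k4 = (-0.043983, -0.139279); V <- V + (h/6)(k1 + 2k2 + 2k3 + k4): V^s = -1.0136, V^t = 0.4589

Answer: V^s = -1.0136, V^t = 0.4589


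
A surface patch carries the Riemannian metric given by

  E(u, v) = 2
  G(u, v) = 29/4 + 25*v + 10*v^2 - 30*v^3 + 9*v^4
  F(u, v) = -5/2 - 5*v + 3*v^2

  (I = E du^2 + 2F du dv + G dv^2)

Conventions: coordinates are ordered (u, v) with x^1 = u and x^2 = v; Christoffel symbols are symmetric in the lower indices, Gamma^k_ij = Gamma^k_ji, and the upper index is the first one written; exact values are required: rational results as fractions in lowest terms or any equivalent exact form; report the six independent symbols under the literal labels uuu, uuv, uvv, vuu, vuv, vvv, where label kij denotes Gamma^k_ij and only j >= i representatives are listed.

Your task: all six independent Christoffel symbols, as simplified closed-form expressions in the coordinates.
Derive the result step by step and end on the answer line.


E = 2; F = -5/2 - 5*v + 3*v^2; G = 29/4 + 25*v + 10*v^2 - 30*v^3 + 9*v^4
Gamma^k_ij = (1/2) g^{kl} (d_i g_jl + d_j g_il - d_l g_ij), with g^inv = (1/(EG-F^2)) [[G, -F], [-F, E]]
first partials: E_u = 0, E_v = 0, F_u = 0, F_v = -5 + 6*v, G_u = 0, G_v = 25 + 20*v - 90*v^2 + 36*v^3
D = EG - F^2 = 33/4 + 25*v + 10*v^2 - 30*v^3 + 9*v^4
expanded: Gamma^u_uu = (G E_u - 2F F_u + F E_v)/(2D), Gamma^u_uv = (G E_v - F G_u)/(2D), Gamma^u_vv = (2G F_v - G G_u - F G_v)/(2D), Gamma^v_uu = (2E F_u - E E_v - F E_u)/(2D), Gamma^v_uv = (E G_u - F E_v)/(2D), Gamma^v_vv = (E G_v - 2F F_v + F G_u)/(2D); substitute and cancel common factors

Answer: Gamma_uuu = 0, Gamma_uuv = 0, Gamma_uvv = (24*v - 20)/(36*v^4 - 120*v^3 + 40*v^2 + 100*v + 33), Gamma_vuu = 0, Gamma_vuv = 0, Gamma_vvv = (72*v^3 - 180*v^2 + 40*v + 50)/(36*v^4 - 120*v^3 + 40*v^2 + 100*v + 33)


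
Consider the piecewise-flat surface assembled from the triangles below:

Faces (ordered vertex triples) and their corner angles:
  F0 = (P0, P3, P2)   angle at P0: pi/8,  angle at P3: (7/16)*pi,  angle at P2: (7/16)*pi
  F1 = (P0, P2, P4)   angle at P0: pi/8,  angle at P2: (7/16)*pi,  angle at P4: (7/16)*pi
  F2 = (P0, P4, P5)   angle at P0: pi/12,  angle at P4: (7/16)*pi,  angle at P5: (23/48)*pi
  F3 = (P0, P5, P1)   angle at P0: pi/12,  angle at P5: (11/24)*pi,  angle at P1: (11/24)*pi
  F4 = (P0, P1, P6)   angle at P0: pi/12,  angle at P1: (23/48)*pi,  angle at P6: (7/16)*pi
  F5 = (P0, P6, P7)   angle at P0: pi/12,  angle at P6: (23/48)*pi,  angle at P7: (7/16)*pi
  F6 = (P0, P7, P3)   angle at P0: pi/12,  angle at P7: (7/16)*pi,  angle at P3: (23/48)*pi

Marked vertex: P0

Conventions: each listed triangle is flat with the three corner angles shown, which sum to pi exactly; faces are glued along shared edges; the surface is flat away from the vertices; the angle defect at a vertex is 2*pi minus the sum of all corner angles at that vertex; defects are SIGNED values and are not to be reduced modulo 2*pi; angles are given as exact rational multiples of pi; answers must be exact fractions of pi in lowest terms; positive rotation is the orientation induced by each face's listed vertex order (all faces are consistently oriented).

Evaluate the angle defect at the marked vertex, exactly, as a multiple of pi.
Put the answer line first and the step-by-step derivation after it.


Answer: defect(P0) = (4/3)*pi

Sum of corner angles at P0: (2/3)*pi
defect = 2*pi - (2/3)*pi


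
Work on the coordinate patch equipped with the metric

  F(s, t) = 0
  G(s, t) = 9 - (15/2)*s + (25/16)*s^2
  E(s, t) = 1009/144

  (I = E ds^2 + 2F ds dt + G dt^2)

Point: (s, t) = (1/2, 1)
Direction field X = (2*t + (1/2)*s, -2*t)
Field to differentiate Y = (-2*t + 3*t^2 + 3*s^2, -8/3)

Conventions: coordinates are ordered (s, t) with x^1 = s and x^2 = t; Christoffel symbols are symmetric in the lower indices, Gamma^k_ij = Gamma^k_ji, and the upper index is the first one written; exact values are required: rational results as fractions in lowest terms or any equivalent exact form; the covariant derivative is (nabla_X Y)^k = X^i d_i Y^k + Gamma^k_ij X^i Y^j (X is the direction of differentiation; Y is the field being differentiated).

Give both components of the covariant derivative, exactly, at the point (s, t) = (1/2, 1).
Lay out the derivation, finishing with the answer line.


E = 1009/144, F = 0, G = 361/64 at the point
E_s = 0, E_t = 0, F_s = 0, F_t = 0, G_s = -95/16, G_t = 0
EG - F^2 = 364249/9216;  g^inv = (9216/364249) * [[361/64, 0], [0, 1009/144]]
first-kind symbols [ij,l] = (1/2)(d_i g_jl + d_j g_il - d_l g_ij): [ss,s] = E_s/2 = 0, [ss,t] = F_s - E_t/2 = 0, [st,s] = E_t/2 = 0, [st,t] = G_s/2 = -95/32, [tt,s] = F_t - G_s/2 = 95/32, [tt,t] = G_t/2 = 0
Gamma^s_ij = (G*[ij,s] - F*[ij,t])/(EG - F^2), Gamma^t_ij = (E*[ij,t] - F*[ij,s])/(EG - F^2)
Gamma_sss = 0, Gamma_sst = 0, Gamma_stt = 855/2018, Gamma_tss = 0, Gamma_tst = -10/19, Gamma_ttt = 0
X = (9/4, -2), Y = (7/4, -8/3) at the point

Answer: (nabla_X Y)^s = 4075/4036, (nabla_X Y)^t = 5
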